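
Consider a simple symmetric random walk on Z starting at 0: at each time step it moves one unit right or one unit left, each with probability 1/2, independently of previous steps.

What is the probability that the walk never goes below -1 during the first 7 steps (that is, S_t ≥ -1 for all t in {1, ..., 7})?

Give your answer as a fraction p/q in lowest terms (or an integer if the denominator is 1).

Answer: 35/64

Derivation:
Let f(t,s) = #length-t paths at position s with S_1..S_t all ≥ -1.
f(t,s) = f(t-1,s-1) + f(t-1,s+1) for s ≥ -1; f(t,s) = 0 for s < -1.
t=0: f(0,0)=1
t=1: f(1,-1)=1 f(1,1)=1
t=2: f(2,0)=2 f(2,2)=1
t=3: f(3,-1)=2 f(3,1)=3 f(3,3)=1
t=4: f(4,0)=5 f(4,2)=4 f(4,4)=1
t=5: f(5,-1)=5 f(5,1)=9 f(5,3)=5 f(5,5)=1
t=6: f(6,0)=14 f(6,2)=14 f(6,4)=6 f(6,6)=1
t=7: f(7,-1)=14 f(7,1)=28 f(7,3)=20 f(7,5)=7 f(7,7)=1
Σ_s f(7,s) = 70
P = 70/128 = 35/64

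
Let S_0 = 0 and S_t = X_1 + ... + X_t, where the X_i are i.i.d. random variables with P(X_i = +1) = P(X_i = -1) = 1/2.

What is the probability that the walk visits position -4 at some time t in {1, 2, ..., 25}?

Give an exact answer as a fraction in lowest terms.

Answer: 1779879/4194304

Derivation:
Count via complement. Let g(t,s) = #length-t paths at position s with S_1..S_t all ≠ -4.
g(t,s) = g(t-1,s-1) + g(t-1,s+1) for s ≠ -4; g(t,-4) = 0.
t=0: g(0,0)=1
t=1: g(1,-1)=1 g(1,1)=1
t=2: g(2,-2)=1 g(2,0)=2 g(2,2)=1
t=3: g(3,-3)=1 g(3,-1)=3 g(3,1)=3 g(3,3)=1
t=4: g(4,-2)=4 g(4,0)=6 g(4,2)=4 g(4,4)=1
t=5: g(5,-3)=4 g(5,-1)=10 g(5,1)=10 g(5,3)=5 g(5,5)=1
t=6: g(6,-2)=14 g(6,0)=20 g(6,2)=15 g(6,4)=6 g(6,6)=1
t=7: g(7,-3)=14 g(7,-1)=34 g(7,1)=35 g(7,3)=21 g(7,5)=7 g(7,7)=1
t=8: g(8,-2)=48 g(8,0)=69 g(8,2)=56 g(8,4)=28 g(8,6)=8 g(8,8)=1
t=9: g(9,-3)=48 g(9,-1)=117 g(9,1)=125 g(9,3)=84 g(9,5)=36 g(9,7)=9 g(9,9)=1
t=10: g(10,-2)=165 g(10,0)=242 g(10,2)=209 g(10,4)=120 g(10,6)=45 g(10,8)=10 g(10,10)=1
t=11: g(11,-3)=165 g(11,-1)=407 g(11,1)=451 g(11,3)=329 g(11,5)=165 g(11,7)=55 g(11,9)=11 g(11,11)=1
t=12: g(12,-2)=572 g(12,0)=858 g(12,2)=780 g(12,4)=494 g(12,6)=220 g(12,8)=66 g(12,10)=12 g(12,12)=1
t=13: g(13,-3)=572 g(13,-1)=1430 g(13,1)=1638 g(13,3)=1274 g(13,5)=714 g(13,7)=286 g(13,9)=78 g(13,11)=13 g(13,13)=1
t=14: g(14,-2)=2002 g(14,0)=3068 g(14,2)=2912 g(14,4)=1988 g(14,6)=1000 g(14,8)=364 g(14,10)=91 g(14,12)=14 g(14,14)=1
t=15: g(15,-3)=2002 g(15,-1)=5070 g(15,1)=5980 g(15,3)=4900 g(15,5)=2988 g(15,7)=1364 g(15,9)=455 g(15,11)=105 g(15,13)=15 g(15,15)=1
t=16: g(16,-2)=7072 g(16,0)=11050 g(16,2)=10880 g(16,4)=7888 g(16,6)=4352 g(16,8)=1819 g(16,10)=560 g(16,12)=120 g(16,14)=16 g(16,16)=1
t=17: g(17,-3)=7072 g(17,-1)=18122 g(17,1)=21930 g(17,3)=18768 g(17,5)=12240 g(17,7)=6171 g(17,9)=2379 g(17,11)=680 g(17,13)=136 g(17,15)=17 g(17,17)=1
t=18: g(18,-2)=25194 g(18,0)=40052 g(18,2)=40698 g(18,4)=31008 g(18,6)=18411 g(18,8)=8550 g(18,10)=3059 g(18,12)=816 g(18,14)=153 g(18,16)=18 g(18,18)=1
t=19: g(19,-3)=25194 g(19,-1)=65246 g(19,1)=80750 g(19,3)=71706 g(19,5)=49419 g(19,7)=26961 g(19,9)=11609 g(19,11)=3875 g(19,13)=969 g(19,15)=171 g(19,17)=19 g(19,19)=1
t=20: g(20,-2)=90440 g(20,0)=145996 g(20,2)=152456 g(20,4)=121125 g(20,6)=76380 g(20,8)=38570 g(20,10)=15484 g(20,12)=4844 g(20,14)=1140 g(20,16)=190 g(20,18)=20 g(20,20)=1
t=21: g(21,-3)=90440 g(21,-1)=236436 g(21,1)=298452 g(21,3)=273581 g(21,5)=197505 g(21,7)=114950 g(21,9)=54054 g(21,11)=20328 g(21,13)=5984 g(21,15)=1330 g(21,17)=210 g(21,19)=21 g(21,21)=1
t=22: g(22,-2)=326876 g(22,0)=534888 g(22,2)=572033 g(22,4)=471086 g(22,6)=312455 g(22,8)=169004 g(22,10)=74382 g(22,12)=26312 g(22,14)=7314 g(22,16)=1540 g(22,18)=231 g(22,20)=22 g(22,22)=1
t=23: g(23,-3)=326876 g(23,-1)=861764 g(23,1)=1106921 g(23,3)=1043119 g(23,5)=783541 g(23,7)=481459 g(23,9)=243386 g(23,11)=100694 g(23,13)=33626 g(23,15)=8854 g(23,17)=1771 g(23,19)=253 g(23,21)=23 g(23,23)=1
t=24: g(24,-2)=1188640 g(24,0)=1968685 g(24,2)=2150040 g(24,4)=1826660 g(24,6)=1265000 g(24,8)=724845 g(24,10)=344080 g(24,12)=134320 g(24,14)=42480 g(24,16)=10625 g(24,18)=2024 g(24,20)=276 g(24,22)=24 g(24,24)=1
t=25: g(25,-3)=1188640 g(25,-1)=3157325 g(25,1)=4118725 g(25,3)=3976700 g(25,5)=3091660 g(25,7)=1989845 g(25,9)=1068925 g(25,11)=478400 g(25,13)=176800 g(25,15)=53105 g(25,17)=12649 g(25,19)=2300 g(25,21)=300 g(25,23)=25 g(25,25)=1
Paths never hitting -4: Σ_s g(25,s) = 19315400
Paths hitting -4: 2^25 - 19315400 = 14239032
P = 14239032/33554432 = 1779879/4194304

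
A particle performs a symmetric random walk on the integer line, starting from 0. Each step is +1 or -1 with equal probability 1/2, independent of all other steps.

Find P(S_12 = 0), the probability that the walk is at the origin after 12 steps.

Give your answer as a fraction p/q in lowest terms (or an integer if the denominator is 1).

Answer: 231/1024

Derivation:
To return to 0 after 12 steps: need exactly 6 steps of +1 and 6 of -1.
Favorable paths: C(12,6) = 924
Total paths: 2^12 = 4096
P = 924/4096 = 231/1024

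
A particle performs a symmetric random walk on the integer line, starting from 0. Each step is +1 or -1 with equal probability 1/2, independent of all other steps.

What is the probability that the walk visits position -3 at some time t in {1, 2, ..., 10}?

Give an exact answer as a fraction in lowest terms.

Answer: 11/32

Derivation:
Count via complement. Let g(t,s) = #length-t paths at position s with S_1..S_t all ≠ -3.
g(t,s) = g(t-1,s-1) + g(t-1,s+1) for s ≠ -3; g(t,-3) = 0.
t=0: g(0,0)=1
t=1: g(1,-1)=1 g(1,1)=1
t=2: g(2,-2)=1 g(2,0)=2 g(2,2)=1
t=3: g(3,-1)=3 g(3,1)=3 g(3,3)=1
t=4: g(4,-2)=3 g(4,0)=6 g(4,2)=4 g(4,4)=1
t=5: g(5,-1)=9 g(5,1)=10 g(5,3)=5 g(5,5)=1
t=6: g(6,-2)=9 g(6,0)=19 g(6,2)=15 g(6,4)=6 g(6,6)=1
t=7: g(7,-1)=28 g(7,1)=34 g(7,3)=21 g(7,5)=7 g(7,7)=1
t=8: g(8,-2)=28 g(8,0)=62 g(8,2)=55 g(8,4)=28 g(8,6)=8 g(8,8)=1
t=9: g(9,-1)=90 g(9,1)=117 g(9,3)=83 g(9,5)=36 g(9,7)=9 g(9,9)=1
t=10: g(10,-2)=90 g(10,0)=207 g(10,2)=200 g(10,4)=119 g(10,6)=45 g(10,8)=10 g(10,10)=1
Paths never hitting -3: Σ_s g(10,s) = 672
Paths hitting -3: 2^10 - 672 = 352
P = 352/1024 = 11/32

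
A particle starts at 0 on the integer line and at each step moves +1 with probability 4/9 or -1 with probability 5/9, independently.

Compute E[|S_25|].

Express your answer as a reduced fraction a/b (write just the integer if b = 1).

S_25 takes values m ≡ 1 (mod 2) with |m| ≤ 25; P(S_25=m) = C(25,(25+m)/2) · (4/9)^((25+m)/2) · (5/9)^((25-m)/2).
Distribution: P(S=-25)=298023223876953125/717897987691852588770249, P(S=-23)=5960464477539062500/717897987691852588770249, P(S=-21)=19073486328125000000/239299329230617529590083, P(S=-19)=350952148437500000000/717897987691852588770249, P(S=-17)=1544189453125000000000/717897987691852588770249, P(S=-15)=1729492187500000000000/239299329230617529590083, P(S=-13)=13835937500000000000000/717897987691852588770249, P(S=-11)=30043750000000000000000/717897987691852588770249, P(S=-9)=6008750000000000000000/79766443076872509863361, P(S=-7)=81719000000000000000000/717897987691852588770249, P(S=-5)=104600320000000000000000/717897987691852588770249, P(S=-3)=38036480000000000000000/239299329230617529590083, P(S=-1)=106502144000000000000000/717897987691852588770249, P(S=1)=85201715200000000000000/717897987691852588770249, P(S=3)=19474677760000000000000/239299329230617529590083, P(S=5)=34275432857600000000000/717897987691852588770249, P(S=7)=17137716428800000000000/717897987691852588770249, P(S=9)=806480773120000000000/79766443076872509863361, P(S=11)=2580738473984000000000/717897987691852588770249, P(S=13)=760638708121600000000/717897987691852588770249, P(S=15)=60851096649728000000/239299329230617529590083, P(S=17)=34772055228416000000/717897987691852588770249, P(S=19)=5057753487769600000/717897987691852588770249, P(S=21)=175921860444160000/239299329230617529590083, P(S=23)=35184372088832000/717897987691852588770249, P(S=25)=1125899906842624/717897987691852588770249
E[|S_25|] = Σ_m |m|·P(S_25=m) = 367985409756062960883025/79766443076872509863361

Answer: 367985409756062960883025/79766443076872509863361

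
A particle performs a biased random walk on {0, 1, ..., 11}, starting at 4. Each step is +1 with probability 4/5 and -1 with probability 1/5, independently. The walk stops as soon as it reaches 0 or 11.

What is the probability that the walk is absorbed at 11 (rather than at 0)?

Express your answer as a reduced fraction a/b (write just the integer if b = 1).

Biased walk: p = 4/5, q = 1/5, r = q/p = 1/4
Gambler's ruin: P(hit 11 before 0 | start at 4) = (1 - r^a)/(1 - r^N)
r^4 = 1/256; r^11 = 1/4194304
P = (1 - 1/256) / (1 - 1/4194304) = 255/256 / 4194303/4194304 = 1392640/1398101

Answer: 1392640/1398101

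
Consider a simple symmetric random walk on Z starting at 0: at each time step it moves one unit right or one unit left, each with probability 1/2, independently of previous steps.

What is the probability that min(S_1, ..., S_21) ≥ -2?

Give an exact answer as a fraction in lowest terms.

Let f(t,s) = #length-t paths at position s with S_1..S_t all ≥ -2.
f(t,s) = f(t-1,s-1) + f(t-1,s+1) for s ≥ -2; f(t,s) = 0 for s < -2.
t=0: f(0,0)=1
t=1: f(1,-1)=1 f(1,1)=1
t=2: f(2,-2)=1 f(2,0)=2 f(2,2)=1
t=3: f(3,-1)=3 f(3,1)=3 f(3,3)=1
t=4: f(4,-2)=3 f(4,0)=6 f(4,2)=4 f(4,4)=1
t=5: f(5,-1)=9 f(5,1)=10 f(5,3)=5 f(5,5)=1
t=6: f(6,-2)=9 f(6,0)=19 f(6,2)=15 f(6,4)=6 f(6,6)=1
t=7: f(7,-1)=28 f(7,1)=34 f(7,3)=21 f(7,5)=7 f(7,7)=1
t=8: f(8,-2)=28 f(8,0)=62 f(8,2)=55 f(8,4)=28 f(8,6)=8 f(8,8)=1
t=9: f(9,-1)=90 f(9,1)=117 f(9,3)=83 f(9,5)=36 f(9,7)=9 f(9,9)=1
t=10: f(10,-2)=90 f(10,0)=207 f(10,2)=200 f(10,4)=119 f(10,6)=45 f(10,8)=10 f(10,10)=1
t=11: f(11,-1)=297 f(11,1)=407 f(11,3)=319 f(11,5)=164 f(11,7)=55 f(11,9)=11 f(11,11)=1
t=12: f(12,-2)=297 f(12,0)=704 f(12,2)=726 f(12,4)=483 f(12,6)=219 f(12,8)=66 f(12,10)=12 f(12,12)=1
t=13: f(13,-1)=1001 f(13,1)=1430 f(13,3)=1209 f(13,5)=702 f(13,7)=285 f(13,9)=78 f(13,11)=13 f(13,13)=1
t=14: f(14,-2)=1001 f(14,0)=2431 f(14,2)=2639 f(14,4)=1911 f(14,6)=987 f(14,8)=363 f(14,10)=91 f(14,12)=14 f(14,14)=1
t=15: f(15,-1)=3432 f(15,1)=5070 f(15,3)=4550 f(15,5)=2898 f(15,7)=1350 f(15,9)=454 f(15,11)=105 f(15,13)=15 f(15,15)=1
t=16: f(16,-2)=3432 f(16,0)=8502 f(16,2)=9620 f(16,4)=7448 f(16,6)=4248 f(16,8)=1804 f(16,10)=559 f(16,12)=120 f(16,14)=16 f(16,16)=1
t=17: f(17,-1)=11934 f(17,1)=18122 f(17,3)=17068 f(17,5)=11696 f(17,7)=6052 f(17,9)=2363 f(17,11)=679 f(17,13)=136 f(17,15)=17 f(17,17)=1
t=18: f(18,-2)=11934 f(18,0)=30056 f(18,2)=35190 f(18,4)=28764 f(18,6)=17748 f(18,8)=8415 f(18,10)=3042 f(18,12)=815 f(18,14)=153 f(18,16)=18 f(18,18)=1
t=19: f(19,-1)=41990 f(19,1)=65246 f(19,3)=63954 f(19,5)=46512 f(19,7)=26163 f(19,9)=11457 f(19,11)=3857 f(19,13)=968 f(19,15)=171 f(19,17)=19 f(19,19)=1
t=20: f(20,-2)=41990 f(20,0)=107236 f(20,2)=129200 f(20,4)=110466 f(20,6)=72675 f(20,8)=37620 f(20,10)=15314 f(20,12)=4825 f(20,14)=1139 f(20,16)=190 f(20,18)=20 f(20,20)=1
t=21: f(21,-1)=149226 f(21,1)=236436 f(21,3)=239666 f(21,5)=183141 f(21,7)=110295 f(21,9)=52934 f(21,11)=20139 f(21,13)=5964 f(21,15)=1329 f(21,17)=210 f(21,19)=21 f(21,21)=1
Σ_s f(21,s) = 999362
P = 999362/2097152 = 499681/1048576

Answer: 499681/1048576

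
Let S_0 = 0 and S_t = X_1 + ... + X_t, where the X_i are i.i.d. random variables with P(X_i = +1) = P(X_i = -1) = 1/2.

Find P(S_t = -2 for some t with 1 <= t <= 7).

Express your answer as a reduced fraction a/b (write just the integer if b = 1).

Count via complement. Let g(t,s) = #length-t paths at position s with S_1..S_t all ≠ -2.
g(t,s) = g(t-1,s-1) + g(t-1,s+1) for s ≠ -2; g(t,-2) = 0.
t=0: g(0,0)=1
t=1: g(1,-1)=1 g(1,1)=1
t=2: g(2,0)=2 g(2,2)=1
t=3: g(3,-1)=2 g(3,1)=3 g(3,3)=1
t=4: g(4,0)=5 g(4,2)=4 g(4,4)=1
t=5: g(5,-1)=5 g(5,1)=9 g(5,3)=5 g(5,5)=1
t=6: g(6,0)=14 g(6,2)=14 g(6,4)=6 g(6,6)=1
t=7: g(7,-1)=14 g(7,1)=28 g(7,3)=20 g(7,5)=7 g(7,7)=1
Paths never hitting -2: Σ_s g(7,s) = 70
Paths hitting -2: 2^7 - 70 = 58
P = 58/128 = 29/64

Answer: 29/64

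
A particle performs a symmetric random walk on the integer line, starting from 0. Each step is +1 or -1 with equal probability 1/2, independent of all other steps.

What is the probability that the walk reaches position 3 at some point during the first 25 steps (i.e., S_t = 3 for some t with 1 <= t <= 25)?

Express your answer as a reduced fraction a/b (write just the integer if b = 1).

Count via complement. Let g(t,s) = #length-t paths at position s with S_1..S_t all ≠ 3.
g(t,s) = g(t-1,s-1) + g(t-1,s+1) for s ≠ 3; g(t,3) = 0.
t=0: g(0,0)=1
t=1: g(1,-1)=1 g(1,1)=1
t=2: g(2,-2)=1 g(2,0)=2 g(2,2)=1
t=3: g(3,-3)=1 g(3,-1)=3 g(3,1)=3
t=4: g(4,-4)=1 g(4,-2)=4 g(4,0)=6 g(4,2)=3
t=5: g(5,-5)=1 g(5,-3)=5 g(5,-1)=10 g(5,1)=9
t=6: g(6,-6)=1 g(6,-4)=6 g(6,-2)=15 g(6,0)=19 g(6,2)=9
t=7: g(7,-7)=1 g(7,-5)=7 g(7,-3)=21 g(7,-1)=34 g(7,1)=28
t=8: g(8,-8)=1 g(8,-6)=8 g(8,-4)=28 g(8,-2)=55 g(8,0)=62 g(8,2)=28
t=9: g(9,-9)=1 g(9,-7)=9 g(9,-5)=36 g(9,-3)=83 g(9,-1)=117 g(9,1)=90
t=10: g(10,-10)=1 g(10,-8)=10 g(10,-6)=45 g(10,-4)=119 g(10,-2)=200 g(10,0)=207 g(10,2)=90
t=11: g(11,-11)=1 g(11,-9)=11 g(11,-7)=55 g(11,-5)=164 g(11,-3)=319 g(11,-1)=407 g(11,1)=297
t=12: g(12,-12)=1 g(12,-10)=12 g(12,-8)=66 g(12,-6)=219 g(12,-4)=483 g(12,-2)=726 g(12,0)=704 g(12,2)=297
t=13: g(13,-13)=1 g(13,-11)=13 g(13,-9)=78 g(13,-7)=285 g(13,-5)=702 g(13,-3)=1209 g(13,-1)=1430 g(13,1)=1001
t=14: g(14,-14)=1 g(14,-12)=14 g(14,-10)=91 g(14,-8)=363 g(14,-6)=987 g(14,-4)=1911 g(14,-2)=2639 g(14,0)=2431 g(14,2)=1001
t=15: g(15,-15)=1 g(15,-13)=15 g(15,-11)=105 g(15,-9)=454 g(15,-7)=1350 g(15,-5)=2898 g(15,-3)=4550 g(15,-1)=5070 g(15,1)=3432
t=16: g(16,-16)=1 g(16,-14)=16 g(16,-12)=120 g(16,-10)=559 g(16,-8)=1804 g(16,-6)=4248 g(16,-4)=7448 g(16,-2)=9620 g(16,0)=8502 g(16,2)=3432
t=17: g(17,-17)=1 g(17,-15)=17 g(17,-13)=136 g(17,-11)=679 g(17,-9)=2363 g(17,-7)=6052 g(17,-5)=11696 g(17,-3)=17068 g(17,-1)=18122 g(17,1)=11934
t=18: g(18,-18)=1 g(18,-16)=18 g(18,-14)=153 g(18,-12)=815 g(18,-10)=3042 g(18,-8)=8415 g(18,-6)=17748 g(18,-4)=28764 g(18,-2)=35190 g(18,0)=30056 g(18,2)=11934
t=19: g(19,-19)=1 g(19,-17)=19 g(19,-15)=171 g(19,-13)=968 g(19,-11)=3857 g(19,-9)=11457 g(19,-7)=26163 g(19,-5)=46512 g(19,-3)=63954 g(19,-1)=65246 g(19,1)=41990
t=20: g(20,-20)=1 g(20,-18)=20 g(20,-16)=190 g(20,-14)=1139 g(20,-12)=4825 g(20,-10)=15314 g(20,-8)=37620 g(20,-6)=72675 g(20,-4)=110466 g(20,-2)=129200 g(20,0)=107236 g(20,2)=41990
t=21: g(21,-21)=1 g(21,-19)=21 g(21,-17)=210 g(21,-15)=1329 g(21,-13)=5964 g(21,-11)=20139 g(21,-9)=52934 g(21,-7)=110295 g(21,-5)=183141 g(21,-3)=239666 g(21,-1)=236436 g(21,1)=149226
t=22: g(22,-22)=1 g(22,-20)=22 g(22,-18)=231 g(22,-16)=1539 g(22,-14)=7293 g(22,-12)=26103 g(22,-10)=73073 g(22,-8)=163229 g(22,-6)=293436 g(22,-4)=422807 g(22,-2)=476102 g(22,0)=385662 g(22,2)=149226
t=23: g(23,-23)=1 g(23,-21)=23 g(23,-19)=253 g(23,-17)=1770 g(23,-15)=8832 g(23,-13)=33396 g(23,-11)=99176 g(23,-9)=236302 g(23,-7)=456665 g(23,-5)=716243 g(23,-3)=898909 g(23,-1)=861764 g(23,1)=534888
t=24: g(24,-24)=1 g(24,-22)=24 g(24,-20)=276 g(24,-18)=2023 g(24,-16)=10602 g(24,-14)=42228 g(24,-12)=132572 g(24,-10)=335478 g(24,-8)=692967 g(24,-6)=1172908 g(24,-4)=1615152 g(24,-2)=1760673 g(24,0)=1396652 g(24,2)=534888
t=25: g(25,-25)=1 g(25,-23)=25 g(25,-21)=300 g(25,-19)=2299 g(25,-17)=12625 g(25,-15)=52830 g(25,-13)=174800 g(25,-11)=468050 g(25,-9)=1028445 g(25,-7)=1865875 g(25,-5)=2788060 g(25,-3)=3375825 g(25,-1)=3157325 g(25,1)=1931540
Paths never hitting 3: Σ_s g(25,s) = 14858000
Paths hitting 3: 2^25 - 14858000 = 18696432
P = 18696432/33554432 = 1168527/2097152

Answer: 1168527/2097152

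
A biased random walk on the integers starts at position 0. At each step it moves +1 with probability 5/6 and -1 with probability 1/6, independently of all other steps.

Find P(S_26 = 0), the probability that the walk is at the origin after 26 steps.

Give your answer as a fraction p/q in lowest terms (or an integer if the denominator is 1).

Answer: 1587005615234375/21322716022447276032

Derivation:
To be at 0 after 26 steps: need exactly 13 steps of +1 and 13 of -1.
Number of such sequences: C(26,13) = 10400600
Each has probability (5/6)^13 · (1/6)^13 = 1220703125/170581728179578208256
P = 10400600 · 1220703125/170581728179578208256 = 1587005615234375/21322716022447276032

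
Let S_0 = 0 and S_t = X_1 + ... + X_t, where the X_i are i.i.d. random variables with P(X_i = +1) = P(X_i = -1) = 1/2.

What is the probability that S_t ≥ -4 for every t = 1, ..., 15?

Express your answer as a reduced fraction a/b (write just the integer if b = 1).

Let f(t,s) = #length-t paths at position s with S_1..S_t all ≥ -4.
f(t,s) = f(t-1,s-1) + f(t-1,s+1) for s ≥ -4; f(t,s) = 0 for s < -4.
t=0: f(0,0)=1
t=1: f(1,-1)=1 f(1,1)=1
t=2: f(2,-2)=1 f(2,0)=2 f(2,2)=1
t=3: f(3,-3)=1 f(3,-1)=3 f(3,1)=3 f(3,3)=1
t=4: f(4,-4)=1 f(4,-2)=4 f(4,0)=6 f(4,2)=4 f(4,4)=1
t=5: f(5,-3)=5 f(5,-1)=10 f(5,1)=10 f(5,3)=5 f(5,5)=1
t=6: f(6,-4)=5 f(6,-2)=15 f(6,0)=20 f(6,2)=15 f(6,4)=6 f(6,6)=1
t=7: f(7,-3)=20 f(7,-1)=35 f(7,1)=35 f(7,3)=21 f(7,5)=7 f(7,7)=1
t=8: f(8,-4)=20 f(8,-2)=55 f(8,0)=70 f(8,2)=56 f(8,4)=28 f(8,6)=8 f(8,8)=1
t=9: f(9,-3)=75 f(9,-1)=125 f(9,1)=126 f(9,3)=84 f(9,5)=36 f(9,7)=9 f(9,9)=1
t=10: f(10,-4)=75 f(10,-2)=200 f(10,0)=251 f(10,2)=210 f(10,4)=120 f(10,6)=45 f(10,8)=10 f(10,10)=1
t=11: f(11,-3)=275 f(11,-1)=451 f(11,1)=461 f(11,3)=330 f(11,5)=165 f(11,7)=55 f(11,9)=11 f(11,11)=1
t=12: f(12,-4)=275 f(12,-2)=726 f(12,0)=912 f(12,2)=791 f(12,4)=495 f(12,6)=220 f(12,8)=66 f(12,10)=12 f(12,12)=1
t=13: f(13,-3)=1001 f(13,-1)=1638 f(13,1)=1703 f(13,3)=1286 f(13,5)=715 f(13,7)=286 f(13,9)=78 f(13,11)=13 f(13,13)=1
t=14: f(14,-4)=1001 f(14,-2)=2639 f(14,0)=3341 f(14,2)=2989 f(14,4)=2001 f(14,6)=1001 f(14,8)=364 f(14,10)=91 f(14,12)=14 f(14,14)=1
t=15: f(15,-3)=3640 f(15,-1)=5980 f(15,1)=6330 f(15,3)=4990 f(15,5)=3002 f(15,7)=1365 f(15,9)=455 f(15,11)=105 f(15,13)=15 f(15,15)=1
Σ_s f(15,s) = 25883
P = 25883/32768 = 25883/32768

Answer: 25883/32768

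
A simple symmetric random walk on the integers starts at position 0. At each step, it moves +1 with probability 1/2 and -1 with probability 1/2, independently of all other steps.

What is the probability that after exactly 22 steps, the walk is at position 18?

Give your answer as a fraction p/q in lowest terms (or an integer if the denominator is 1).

To reach position 18 after 22 steps: need 20 steps of +1 and 2 of -1.
Favorable paths: C(22,20) = 231
Total paths: 2^22 = 4194304
P = 231/4194304 = 231/4194304

Answer: 231/4194304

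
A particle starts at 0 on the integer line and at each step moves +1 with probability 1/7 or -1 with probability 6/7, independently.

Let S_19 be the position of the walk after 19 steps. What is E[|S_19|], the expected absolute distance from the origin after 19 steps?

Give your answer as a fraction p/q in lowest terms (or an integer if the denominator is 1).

S_19 takes values m ≡ 1 (mod 2) with |m| ≤ 19; P(S_19=m) = C(19,(19+m)/2) · (1/7)^((19+m)/2) · (6/7)^((19-m)/2).
Distribution: P(S=-19)=609359740010496/11398895185373143, P(S=-17)=1929639176699904/11398895185373143, P(S=-15)=2894458765049856/11398895185373143, P(S=-13)=2733655500324864/11398895185373143, P(S=-11)=1822437000216576/11398895185373143, P(S=-9)=911218500108288/11398895185373143, P(S=-7)=50623250006016/1628413597910449, P(S=-5)=109683708346368/11398895185373143, P(S=-3)=27420927086592/11398895185373143, P(S=-1)=5585744406528/11398895185373143, P(S=1)=930957401088/11398895185373143, P(S=3)=126948736512/11398895185373143, P(S=5)=14105415168/11398895185373143, P(S=7)=180838656/1628413597910449, P(S=9)=90419328/11398895185373143, P(S=11)=5023296/11398895185373143, P(S=13)=209304/11398895185373143, P(S=15)=6156/11398895185373143, P(S=17)=114/11398895185373143, P(S=19)=1/11398895185373143
E[|S_19|] = Σ_m |m|·P(S_19=m) = 22100296561249255/1628413597910449

Answer: 22100296561249255/1628413597910449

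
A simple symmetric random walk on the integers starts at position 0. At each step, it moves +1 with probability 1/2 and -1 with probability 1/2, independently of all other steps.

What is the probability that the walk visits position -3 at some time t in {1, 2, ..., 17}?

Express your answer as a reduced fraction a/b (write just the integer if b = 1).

Answer: 15751/32768

Derivation:
Count via complement. Let g(t,s) = #length-t paths at position s with S_1..S_t all ≠ -3.
g(t,s) = g(t-1,s-1) + g(t-1,s+1) for s ≠ -3; g(t,-3) = 0.
t=0: g(0,0)=1
t=1: g(1,-1)=1 g(1,1)=1
t=2: g(2,-2)=1 g(2,0)=2 g(2,2)=1
t=3: g(3,-1)=3 g(3,1)=3 g(3,3)=1
t=4: g(4,-2)=3 g(4,0)=6 g(4,2)=4 g(4,4)=1
t=5: g(5,-1)=9 g(5,1)=10 g(5,3)=5 g(5,5)=1
t=6: g(6,-2)=9 g(6,0)=19 g(6,2)=15 g(6,4)=6 g(6,6)=1
t=7: g(7,-1)=28 g(7,1)=34 g(7,3)=21 g(7,5)=7 g(7,7)=1
t=8: g(8,-2)=28 g(8,0)=62 g(8,2)=55 g(8,4)=28 g(8,6)=8 g(8,8)=1
t=9: g(9,-1)=90 g(9,1)=117 g(9,3)=83 g(9,5)=36 g(9,7)=9 g(9,9)=1
t=10: g(10,-2)=90 g(10,0)=207 g(10,2)=200 g(10,4)=119 g(10,6)=45 g(10,8)=10 g(10,10)=1
t=11: g(11,-1)=297 g(11,1)=407 g(11,3)=319 g(11,5)=164 g(11,7)=55 g(11,9)=11 g(11,11)=1
t=12: g(12,-2)=297 g(12,0)=704 g(12,2)=726 g(12,4)=483 g(12,6)=219 g(12,8)=66 g(12,10)=12 g(12,12)=1
t=13: g(13,-1)=1001 g(13,1)=1430 g(13,3)=1209 g(13,5)=702 g(13,7)=285 g(13,9)=78 g(13,11)=13 g(13,13)=1
t=14: g(14,-2)=1001 g(14,0)=2431 g(14,2)=2639 g(14,4)=1911 g(14,6)=987 g(14,8)=363 g(14,10)=91 g(14,12)=14 g(14,14)=1
t=15: g(15,-1)=3432 g(15,1)=5070 g(15,3)=4550 g(15,5)=2898 g(15,7)=1350 g(15,9)=454 g(15,11)=105 g(15,13)=15 g(15,15)=1
t=16: g(16,-2)=3432 g(16,0)=8502 g(16,2)=9620 g(16,4)=7448 g(16,6)=4248 g(16,8)=1804 g(16,10)=559 g(16,12)=120 g(16,14)=16 g(16,16)=1
t=17: g(17,-1)=11934 g(17,1)=18122 g(17,3)=17068 g(17,5)=11696 g(17,7)=6052 g(17,9)=2363 g(17,11)=679 g(17,13)=136 g(17,15)=17 g(17,17)=1
Paths never hitting -3: Σ_s g(17,s) = 68068
Paths hitting -3: 2^17 - 68068 = 63004
P = 63004/131072 = 15751/32768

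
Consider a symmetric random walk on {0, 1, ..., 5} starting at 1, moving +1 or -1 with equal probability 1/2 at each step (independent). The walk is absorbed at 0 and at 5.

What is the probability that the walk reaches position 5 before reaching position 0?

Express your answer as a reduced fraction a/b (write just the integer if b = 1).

Symmetric walk (p = 1/2): the harmonic-function argument gives P(hit 5 before 0 | start at 1) = a/N.
P = 1/5 = 1/5

Answer: 1/5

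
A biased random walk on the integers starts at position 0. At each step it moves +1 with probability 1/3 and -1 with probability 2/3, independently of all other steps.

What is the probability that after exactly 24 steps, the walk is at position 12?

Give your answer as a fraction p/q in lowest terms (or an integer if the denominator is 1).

Answer: 8614144/282429536481

Derivation:
To reach position 12 after 24 steps: need 18 steps of +1 and 6 steps of -1.
Number of such sequences: C(24,18) = 134596
Each has probability (1/3)^18 · (2/3)^6 = 64/282429536481
P = 134596 · 64/282429536481 = 8614144/282429536481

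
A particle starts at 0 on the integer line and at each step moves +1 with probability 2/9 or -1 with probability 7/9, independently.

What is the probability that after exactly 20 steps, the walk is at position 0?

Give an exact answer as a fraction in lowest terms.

Answer: 53441533034745856/12157665459056928801

Derivation:
To be at 0 after 20 steps: need exactly 10 steps of +1 and 10 of -1.
Number of such sequences: C(20,10) = 184756
Each has probability (2/9)^10 · (7/9)^10 = 289254654976/12157665459056928801
P = 184756 · 289254654976/12157665459056928801 = 53441533034745856/12157665459056928801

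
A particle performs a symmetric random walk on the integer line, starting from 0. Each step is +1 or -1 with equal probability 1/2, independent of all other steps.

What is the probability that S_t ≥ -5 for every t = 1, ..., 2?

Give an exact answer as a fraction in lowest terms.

Let f(t,s) = #length-t paths at position s with S_1..S_t all ≥ -5.
f(t,s) = f(t-1,s-1) + f(t-1,s+1) for s ≥ -5; f(t,s) = 0 for s < -5.
t=0: f(0,0)=1
t=1: f(1,-1)=1 f(1,1)=1
t=2: f(2,-2)=1 f(2,0)=2 f(2,2)=1
Σ_s f(2,s) = 4
P = 4/4 = 1

Answer: 1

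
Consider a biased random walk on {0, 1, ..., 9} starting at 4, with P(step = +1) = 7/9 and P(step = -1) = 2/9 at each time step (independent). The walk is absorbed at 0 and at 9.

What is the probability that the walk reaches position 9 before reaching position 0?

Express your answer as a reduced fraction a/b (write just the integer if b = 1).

Answer: 8016939/8070619

Derivation:
Biased walk: p = 7/9, q = 2/9, r = q/p = 2/7
Gambler's ruin: P(hit 9 before 0 | start at 4) = (1 - r^a)/(1 - r^N)
r^4 = 16/2401; r^9 = 512/40353607
P = (1 - 16/2401) / (1 - 512/40353607) = 2385/2401 / 40353095/40353607 = 8016939/8070619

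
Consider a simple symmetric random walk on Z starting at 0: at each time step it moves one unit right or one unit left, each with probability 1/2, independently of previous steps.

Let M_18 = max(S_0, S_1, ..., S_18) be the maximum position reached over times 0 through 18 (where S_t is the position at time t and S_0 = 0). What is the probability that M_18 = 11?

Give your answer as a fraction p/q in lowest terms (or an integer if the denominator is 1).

Answer: 51/16384

Derivation:
Let M_18 = max(S_0,...,S_18). Use the reflection principle: for j ≥ 1, #{paths with M_18 ≥ j} = #{S_18 ≥ j} + #{S_18 ≥ j+1}.
By reflection, #{M_18 ≥ 11} = #{S_18 ≥ 11} + #{S_18 ≥ 12} = 988 + 988 = 1976.
#{M_18 ≥ 12} = #{S_18 ≥ 12} + #{S_18 ≥ 13} = 988 + 172 = 1160.
#{M_18 = 11} = 1976 - 1160 = 816.
P(M_18 = 11) = 816/262144 = 51/16384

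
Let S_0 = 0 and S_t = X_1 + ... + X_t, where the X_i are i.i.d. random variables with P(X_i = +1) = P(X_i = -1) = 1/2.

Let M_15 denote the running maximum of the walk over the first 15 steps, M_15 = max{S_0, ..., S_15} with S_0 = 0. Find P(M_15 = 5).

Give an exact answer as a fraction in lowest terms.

Answer: 3003/32768

Derivation:
Let M_15 = max(S_0,...,S_15). Use the reflection principle: for j ≥ 1, #{paths with M_15 ≥ j} = #{S_15 ≥ j} + #{S_15 ≥ j+1}.
By reflection, #{M_15 ≥ 5} = #{S_15 ≥ 5} + #{S_15 ≥ 6} = 4944 + 1941 = 6885.
#{M_15 ≥ 6} = #{S_15 ≥ 6} + #{S_15 ≥ 7} = 1941 + 1941 = 3882.
#{M_15 = 5} = 6885 - 3882 = 3003.
P(M_15 = 5) = 3003/32768 = 3003/32768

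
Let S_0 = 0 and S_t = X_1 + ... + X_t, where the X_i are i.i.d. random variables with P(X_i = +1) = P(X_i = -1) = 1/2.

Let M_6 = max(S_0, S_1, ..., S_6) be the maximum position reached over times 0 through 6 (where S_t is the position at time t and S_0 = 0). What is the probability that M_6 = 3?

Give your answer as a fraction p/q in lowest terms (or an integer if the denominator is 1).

Answer: 3/32

Derivation:
Let M_6 = max(S_0,...,S_6). Use the reflection principle: for j ≥ 1, #{paths with M_6 ≥ j} = #{S_6 ≥ j} + #{S_6 ≥ j+1}.
By reflection, #{M_6 ≥ 3} = #{S_6 ≥ 3} + #{S_6 ≥ 4} = 7 + 7 = 14.
#{M_6 ≥ 4} = #{S_6 ≥ 4} + #{S_6 ≥ 5} = 7 + 1 = 8.
#{M_6 = 3} = 14 - 8 = 6.
P(M_6 = 3) = 6/64 = 3/32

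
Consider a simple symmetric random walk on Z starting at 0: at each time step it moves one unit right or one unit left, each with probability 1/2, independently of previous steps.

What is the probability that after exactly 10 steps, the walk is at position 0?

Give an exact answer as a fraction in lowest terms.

To return to 0 after 10 steps: need exactly 5 steps of +1 and 5 of -1.
Favorable paths: C(10,5) = 252
Total paths: 2^10 = 1024
P = 252/1024 = 63/256

Answer: 63/256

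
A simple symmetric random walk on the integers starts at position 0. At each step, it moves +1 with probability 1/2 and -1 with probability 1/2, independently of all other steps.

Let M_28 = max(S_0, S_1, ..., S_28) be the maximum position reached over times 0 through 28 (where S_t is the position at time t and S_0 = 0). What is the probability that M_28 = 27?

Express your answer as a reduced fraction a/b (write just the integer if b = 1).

Answer: 1/268435456

Derivation:
Let M_28 = max(S_0,...,S_28). Use the reflection principle: for j ≥ 1, #{paths with M_28 ≥ j} = #{S_28 ≥ j} + #{S_28 ≥ j+1}.
By reflection, #{M_28 ≥ 27} = #{S_28 ≥ 27} + #{S_28 ≥ 28} = 1 + 1 = 2.
#{M_28 ≥ 28} = #{S_28 ≥ 28} + #{S_28 ≥ 29} = 1 + 0 = 1.
#{M_28 = 27} = 2 - 1 = 1.
P(M_28 = 27) = 1/268435456 = 1/268435456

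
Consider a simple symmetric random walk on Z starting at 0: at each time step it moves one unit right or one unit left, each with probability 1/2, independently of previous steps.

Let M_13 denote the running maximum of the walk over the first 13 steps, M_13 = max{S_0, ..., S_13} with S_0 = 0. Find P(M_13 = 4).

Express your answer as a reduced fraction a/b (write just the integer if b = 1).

Let M_13 = max(S_0,...,S_13). Use the reflection principle: for j ≥ 1, #{paths with M_13 ≥ j} = #{S_13 ≥ j} + #{S_13 ≥ j+1}.
By reflection, #{M_13 ≥ 4} = #{S_13 ≥ 4} + #{S_13 ≥ 5} = 1093 + 1093 = 2186.
#{M_13 ≥ 5} = #{S_13 ≥ 5} + #{S_13 ≥ 6} = 1093 + 378 = 1471.
#{M_13 = 4} = 2186 - 1471 = 715.
P(M_13 = 4) = 715/8192 = 715/8192

Answer: 715/8192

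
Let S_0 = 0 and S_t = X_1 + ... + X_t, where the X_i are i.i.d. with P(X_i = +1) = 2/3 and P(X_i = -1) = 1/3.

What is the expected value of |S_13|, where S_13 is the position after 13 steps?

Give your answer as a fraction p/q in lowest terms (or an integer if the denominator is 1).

S_13 takes values m ≡ 1 (mod 2) with |m| ≤ 13; P(S_13=m) = C(13,(13+m)/2) · (2/3)^((13+m)/2) · (1/3)^((13-m)/2).
Distribution: P(S=-13)=1/1594323, P(S=-11)=26/1594323, P(S=-9)=104/531441, P(S=-7)=2288/1594323, P(S=-5)=11440/1594323, P(S=-3)=4576/177147, P(S=-1)=36608/531441, P(S=1)=73216/531441, P(S=3)=36608/177147, P(S=5)=366080/1594323, P(S=7)=292864/1594323, P(S=9)=53248/531441, P(S=11)=53248/1594323, P(S=13)=8192/1594323
E[|S_13|] = Σ_m |m|·P(S_13=m) = 836459/177147

Answer: 836459/177147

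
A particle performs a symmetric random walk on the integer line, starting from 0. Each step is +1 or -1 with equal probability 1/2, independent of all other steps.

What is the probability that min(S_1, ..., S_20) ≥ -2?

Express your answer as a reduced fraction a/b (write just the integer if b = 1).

Answer: 130169/262144

Derivation:
Let f(t,s) = #length-t paths at position s with S_1..S_t all ≥ -2.
f(t,s) = f(t-1,s-1) + f(t-1,s+1) for s ≥ -2; f(t,s) = 0 for s < -2.
t=0: f(0,0)=1
t=1: f(1,-1)=1 f(1,1)=1
t=2: f(2,-2)=1 f(2,0)=2 f(2,2)=1
t=3: f(3,-1)=3 f(3,1)=3 f(3,3)=1
t=4: f(4,-2)=3 f(4,0)=6 f(4,2)=4 f(4,4)=1
t=5: f(5,-1)=9 f(5,1)=10 f(5,3)=5 f(5,5)=1
t=6: f(6,-2)=9 f(6,0)=19 f(6,2)=15 f(6,4)=6 f(6,6)=1
t=7: f(7,-1)=28 f(7,1)=34 f(7,3)=21 f(7,5)=7 f(7,7)=1
t=8: f(8,-2)=28 f(8,0)=62 f(8,2)=55 f(8,4)=28 f(8,6)=8 f(8,8)=1
t=9: f(9,-1)=90 f(9,1)=117 f(9,3)=83 f(9,5)=36 f(9,7)=9 f(9,9)=1
t=10: f(10,-2)=90 f(10,0)=207 f(10,2)=200 f(10,4)=119 f(10,6)=45 f(10,8)=10 f(10,10)=1
t=11: f(11,-1)=297 f(11,1)=407 f(11,3)=319 f(11,5)=164 f(11,7)=55 f(11,9)=11 f(11,11)=1
t=12: f(12,-2)=297 f(12,0)=704 f(12,2)=726 f(12,4)=483 f(12,6)=219 f(12,8)=66 f(12,10)=12 f(12,12)=1
t=13: f(13,-1)=1001 f(13,1)=1430 f(13,3)=1209 f(13,5)=702 f(13,7)=285 f(13,9)=78 f(13,11)=13 f(13,13)=1
t=14: f(14,-2)=1001 f(14,0)=2431 f(14,2)=2639 f(14,4)=1911 f(14,6)=987 f(14,8)=363 f(14,10)=91 f(14,12)=14 f(14,14)=1
t=15: f(15,-1)=3432 f(15,1)=5070 f(15,3)=4550 f(15,5)=2898 f(15,7)=1350 f(15,9)=454 f(15,11)=105 f(15,13)=15 f(15,15)=1
t=16: f(16,-2)=3432 f(16,0)=8502 f(16,2)=9620 f(16,4)=7448 f(16,6)=4248 f(16,8)=1804 f(16,10)=559 f(16,12)=120 f(16,14)=16 f(16,16)=1
t=17: f(17,-1)=11934 f(17,1)=18122 f(17,3)=17068 f(17,5)=11696 f(17,7)=6052 f(17,9)=2363 f(17,11)=679 f(17,13)=136 f(17,15)=17 f(17,17)=1
t=18: f(18,-2)=11934 f(18,0)=30056 f(18,2)=35190 f(18,4)=28764 f(18,6)=17748 f(18,8)=8415 f(18,10)=3042 f(18,12)=815 f(18,14)=153 f(18,16)=18 f(18,18)=1
t=19: f(19,-1)=41990 f(19,1)=65246 f(19,3)=63954 f(19,5)=46512 f(19,7)=26163 f(19,9)=11457 f(19,11)=3857 f(19,13)=968 f(19,15)=171 f(19,17)=19 f(19,19)=1
t=20: f(20,-2)=41990 f(20,0)=107236 f(20,2)=129200 f(20,4)=110466 f(20,6)=72675 f(20,8)=37620 f(20,10)=15314 f(20,12)=4825 f(20,14)=1139 f(20,16)=190 f(20,18)=20 f(20,20)=1
Σ_s f(20,s) = 520676
P = 520676/1048576 = 130169/262144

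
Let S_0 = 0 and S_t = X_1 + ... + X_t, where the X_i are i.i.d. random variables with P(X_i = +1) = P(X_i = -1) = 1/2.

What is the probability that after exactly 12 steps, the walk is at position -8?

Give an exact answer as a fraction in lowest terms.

To reach position -8 after 12 steps: need 2 steps of +1 and 10 of -1.
Favorable paths: C(12,2) = 66
Total paths: 2^12 = 4096
P = 66/4096 = 33/2048

Answer: 33/2048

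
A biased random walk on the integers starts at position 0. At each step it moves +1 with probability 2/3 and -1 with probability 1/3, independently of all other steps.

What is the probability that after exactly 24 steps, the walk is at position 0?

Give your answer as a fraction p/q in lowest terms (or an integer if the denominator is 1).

Answer: 11076222976/282429536481

Derivation:
To be at 0 after 24 steps: need exactly 12 steps of +1 and 12 of -1.
Number of such sequences: C(24,12) = 2704156
Each has probability (2/3)^12 · (1/3)^12 = 4096/282429536481
P = 2704156 · 4096/282429536481 = 11076222976/282429536481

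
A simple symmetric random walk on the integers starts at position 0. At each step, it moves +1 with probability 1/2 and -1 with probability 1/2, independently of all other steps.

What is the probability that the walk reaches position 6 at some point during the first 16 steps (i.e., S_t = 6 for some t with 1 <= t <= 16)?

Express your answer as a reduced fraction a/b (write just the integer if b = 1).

Count via complement. Let g(t,s) = #length-t paths at position s with S_1..S_t all ≠ 6.
g(t,s) = g(t-1,s-1) + g(t-1,s+1) for s ≠ 6; g(t,6) = 0.
t=0: g(0,0)=1
t=1: g(1,-1)=1 g(1,1)=1
t=2: g(2,-2)=1 g(2,0)=2 g(2,2)=1
t=3: g(3,-3)=1 g(3,-1)=3 g(3,1)=3 g(3,3)=1
t=4: g(4,-4)=1 g(4,-2)=4 g(4,0)=6 g(4,2)=4 g(4,4)=1
t=5: g(5,-5)=1 g(5,-3)=5 g(5,-1)=10 g(5,1)=10 g(5,3)=5 g(5,5)=1
t=6: g(6,-6)=1 g(6,-4)=6 g(6,-2)=15 g(6,0)=20 g(6,2)=15 g(6,4)=6
t=7: g(7,-7)=1 g(7,-5)=7 g(7,-3)=21 g(7,-1)=35 g(7,1)=35 g(7,3)=21 g(7,5)=6
t=8: g(8,-8)=1 g(8,-6)=8 g(8,-4)=28 g(8,-2)=56 g(8,0)=70 g(8,2)=56 g(8,4)=27
t=9: g(9,-9)=1 g(9,-7)=9 g(9,-5)=36 g(9,-3)=84 g(9,-1)=126 g(9,1)=126 g(9,3)=83 g(9,5)=27
t=10: g(10,-10)=1 g(10,-8)=10 g(10,-6)=45 g(10,-4)=120 g(10,-2)=210 g(10,0)=252 g(10,2)=209 g(10,4)=110
t=11: g(11,-11)=1 g(11,-9)=11 g(11,-7)=55 g(11,-5)=165 g(11,-3)=330 g(11,-1)=462 g(11,1)=461 g(11,3)=319 g(11,5)=110
t=12: g(12,-12)=1 g(12,-10)=12 g(12,-8)=66 g(12,-6)=220 g(12,-4)=495 g(12,-2)=792 g(12,0)=923 g(12,2)=780 g(12,4)=429
t=13: g(13,-13)=1 g(13,-11)=13 g(13,-9)=78 g(13,-7)=286 g(13,-5)=715 g(13,-3)=1287 g(13,-1)=1715 g(13,1)=1703 g(13,3)=1209 g(13,5)=429
t=14: g(14,-14)=1 g(14,-12)=14 g(14,-10)=91 g(14,-8)=364 g(14,-6)=1001 g(14,-4)=2002 g(14,-2)=3002 g(14,0)=3418 g(14,2)=2912 g(14,4)=1638
t=15: g(15,-15)=1 g(15,-13)=15 g(15,-11)=105 g(15,-9)=455 g(15,-7)=1365 g(15,-5)=3003 g(15,-3)=5004 g(15,-1)=6420 g(15,1)=6330 g(15,3)=4550 g(15,5)=1638
t=16: g(16,-16)=1 g(16,-14)=16 g(16,-12)=120 g(16,-10)=560 g(16,-8)=1820 g(16,-6)=4368 g(16,-4)=8007 g(16,-2)=11424 g(16,0)=12750 g(16,2)=10880 g(16,4)=6188
Paths never hitting 6: Σ_s g(16,s) = 56134
Paths hitting 6: 2^16 - 56134 = 9402
P = 9402/65536 = 4701/32768

Answer: 4701/32768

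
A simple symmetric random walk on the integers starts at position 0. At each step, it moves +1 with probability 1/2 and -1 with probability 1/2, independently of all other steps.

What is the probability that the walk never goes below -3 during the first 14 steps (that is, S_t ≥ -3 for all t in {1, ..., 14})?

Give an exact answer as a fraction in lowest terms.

Answer: 715/1024

Derivation:
Let f(t,s) = #length-t paths at position s with S_1..S_t all ≥ -3.
f(t,s) = f(t-1,s-1) + f(t-1,s+1) for s ≥ -3; f(t,s) = 0 for s < -3.
t=0: f(0,0)=1
t=1: f(1,-1)=1 f(1,1)=1
t=2: f(2,-2)=1 f(2,0)=2 f(2,2)=1
t=3: f(3,-3)=1 f(3,-1)=3 f(3,1)=3 f(3,3)=1
t=4: f(4,-2)=4 f(4,0)=6 f(4,2)=4 f(4,4)=1
t=5: f(5,-3)=4 f(5,-1)=10 f(5,1)=10 f(5,3)=5 f(5,5)=1
t=6: f(6,-2)=14 f(6,0)=20 f(6,2)=15 f(6,4)=6 f(6,6)=1
t=7: f(7,-3)=14 f(7,-1)=34 f(7,1)=35 f(7,3)=21 f(7,5)=7 f(7,7)=1
t=8: f(8,-2)=48 f(8,0)=69 f(8,2)=56 f(8,4)=28 f(8,6)=8 f(8,8)=1
t=9: f(9,-3)=48 f(9,-1)=117 f(9,1)=125 f(9,3)=84 f(9,5)=36 f(9,7)=9 f(9,9)=1
t=10: f(10,-2)=165 f(10,0)=242 f(10,2)=209 f(10,4)=120 f(10,6)=45 f(10,8)=10 f(10,10)=1
t=11: f(11,-3)=165 f(11,-1)=407 f(11,1)=451 f(11,3)=329 f(11,5)=165 f(11,7)=55 f(11,9)=11 f(11,11)=1
t=12: f(12,-2)=572 f(12,0)=858 f(12,2)=780 f(12,4)=494 f(12,6)=220 f(12,8)=66 f(12,10)=12 f(12,12)=1
t=13: f(13,-3)=572 f(13,-1)=1430 f(13,1)=1638 f(13,3)=1274 f(13,5)=714 f(13,7)=286 f(13,9)=78 f(13,11)=13 f(13,13)=1
t=14: f(14,-2)=2002 f(14,0)=3068 f(14,2)=2912 f(14,4)=1988 f(14,6)=1000 f(14,8)=364 f(14,10)=91 f(14,12)=14 f(14,14)=1
Σ_s f(14,s) = 11440
P = 11440/16384 = 715/1024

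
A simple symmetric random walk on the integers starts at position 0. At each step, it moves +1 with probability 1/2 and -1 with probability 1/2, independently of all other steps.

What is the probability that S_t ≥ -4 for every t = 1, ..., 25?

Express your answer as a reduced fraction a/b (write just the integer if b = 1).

Answer: 705755/1048576

Derivation:
Let f(t,s) = #length-t paths at position s with S_1..S_t all ≥ -4.
f(t,s) = f(t-1,s-1) + f(t-1,s+1) for s ≥ -4; f(t,s) = 0 for s < -4.
t=0: f(0,0)=1
t=1: f(1,-1)=1 f(1,1)=1
t=2: f(2,-2)=1 f(2,0)=2 f(2,2)=1
t=3: f(3,-3)=1 f(3,-1)=3 f(3,1)=3 f(3,3)=1
t=4: f(4,-4)=1 f(4,-2)=4 f(4,0)=6 f(4,2)=4 f(4,4)=1
t=5: f(5,-3)=5 f(5,-1)=10 f(5,1)=10 f(5,3)=5 f(5,5)=1
t=6: f(6,-4)=5 f(6,-2)=15 f(6,0)=20 f(6,2)=15 f(6,4)=6 f(6,6)=1
t=7: f(7,-3)=20 f(7,-1)=35 f(7,1)=35 f(7,3)=21 f(7,5)=7 f(7,7)=1
t=8: f(8,-4)=20 f(8,-2)=55 f(8,0)=70 f(8,2)=56 f(8,4)=28 f(8,6)=8 f(8,8)=1
t=9: f(9,-3)=75 f(9,-1)=125 f(9,1)=126 f(9,3)=84 f(9,5)=36 f(9,7)=9 f(9,9)=1
t=10: f(10,-4)=75 f(10,-2)=200 f(10,0)=251 f(10,2)=210 f(10,4)=120 f(10,6)=45 f(10,8)=10 f(10,10)=1
t=11: f(11,-3)=275 f(11,-1)=451 f(11,1)=461 f(11,3)=330 f(11,5)=165 f(11,7)=55 f(11,9)=11 f(11,11)=1
t=12: f(12,-4)=275 f(12,-2)=726 f(12,0)=912 f(12,2)=791 f(12,4)=495 f(12,6)=220 f(12,8)=66 f(12,10)=12 f(12,12)=1
t=13: f(13,-3)=1001 f(13,-1)=1638 f(13,1)=1703 f(13,3)=1286 f(13,5)=715 f(13,7)=286 f(13,9)=78 f(13,11)=13 f(13,13)=1
t=14: f(14,-4)=1001 f(14,-2)=2639 f(14,0)=3341 f(14,2)=2989 f(14,4)=2001 f(14,6)=1001 f(14,8)=364 f(14,10)=91 f(14,12)=14 f(14,14)=1
t=15: f(15,-3)=3640 f(15,-1)=5980 f(15,1)=6330 f(15,3)=4990 f(15,5)=3002 f(15,7)=1365 f(15,9)=455 f(15,11)=105 f(15,13)=15 f(15,15)=1
t=16: f(16,-4)=3640 f(16,-2)=9620 f(16,0)=12310 f(16,2)=11320 f(16,4)=7992 f(16,6)=4367 f(16,8)=1820 f(16,10)=560 f(16,12)=120 f(16,14)=16 f(16,16)=1
t=17: f(17,-3)=13260 f(17,-1)=21930 f(17,1)=23630 f(17,3)=19312 f(17,5)=12359 f(17,7)=6187 f(17,9)=2380 f(17,11)=680 f(17,13)=136 f(17,15)=17 f(17,17)=1
t=18: f(18,-4)=13260 f(18,-2)=35190 f(18,0)=45560 f(18,2)=42942 f(18,4)=31671 f(18,6)=18546 f(18,8)=8567 f(18,10)=3060 f(18,12)=816 f(18,14)=153 f(18,16)=18 f(18,18)=1
t=19: f(19,-3)=48450 f(19,-1)=80750 f(19,1)=88502 f(19,3)=74613 f(19,5)=50217 f(19,7)=27113 f(19,9)=11627 f(19,11)=3876 f(19,13)=969 f(19,15)=171 f(19,17)=19 f(19,19)=1
t=20: f(20,-4)=48450 f(20,-2)=129200 f(20,0)=169252 f(20,2)=163115 f(20,4)=124830 f(20,6)=77330 f(20,8)=38740 f(20,10)=15503 f(20,12)=4845 f(20,14)=1140 f(20,16)=190 f(20,18)=20 f(20,20)=1
t=21: f(21,-3)=177650 f(21,-1)=298452 f(21,1)=332367 f(21,3)=287945 f(21,5)=202160 f(21,7)=116070 f(21,9)=54243 f(21,11)=20348 f(21,13)=5985 f(21,15)=1330 f(21,17)=210 f(21,19)=21 f(21,21)=1
t=22: f(22,-4)=177650 f(22,-2)=476102 f(22,0)=630819 f(22,2)=620312 f(22,4)=490105 f(22,6)=318230 f(22,8)=170313 f(22,10)=74591 f(22,12)=26333 f(22,14)=7315 f(22,16)=1540 f(22,18)=231 f(22,20)=22 f(22,22)=1
t=23: f(23,-3)=653752 f(23,-1)=1106921 f(23,1)=1251131 f(23,3)=1110417 f(23,5)=808335 f(23,7)=488543 f(23,9)=244904 f(23,11)=100924 f(23,13)=33648 f(23,15)=8855 f(23,17)=1771 f(23,19)=253 f(23,21)=23 f(23,23)=1
t=24: f(24,-4)=653752 f(24,-2)=1760673 f(24,0)=2358052 f(24,2)=2361548 f(24,4)=1918752 f(24,6)=1296878 f(24,8)=733447 f(24,10)=345828 f(24,12)=134572 f(24,14)=42503 f(24,16)=10626 f(24,18)=2024 f(24,20)=276 f(24,22)=24 f(24,24)=1
t=25: f(25,-3)=2414425 f(25,-1)=4118725 f(25,1)=4719600 f(25,3)=4280300 f(25,5)=3215630 f(25,7)=2030325 f(25,9)=1079275 f(25,11)=480400 f(25,13)=177075 f(25,15)=53129 f(25,17)=12650 f(25,19)=2300 f(25,21)=300 f(25,23)=25 f(25,25)=1
Σ_s f(25,s) = 22584160
P = 22584160/33554432 = 705755/1048576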